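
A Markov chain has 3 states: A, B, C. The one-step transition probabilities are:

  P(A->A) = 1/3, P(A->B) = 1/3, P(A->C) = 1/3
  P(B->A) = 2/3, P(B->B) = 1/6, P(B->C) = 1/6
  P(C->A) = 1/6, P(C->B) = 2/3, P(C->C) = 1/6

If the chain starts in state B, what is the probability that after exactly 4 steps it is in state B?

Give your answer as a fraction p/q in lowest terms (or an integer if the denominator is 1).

Computing P^4 by repeated multiplication:
P^1 =
  A: [1/3, 1/3, 1/3]
  B: [2/3, 1/6, 1/6]
  C: [1/6, 2/3, 1/6]
P^2 =
  A: [7/18, 7/18, 2/9]
  B: [13/36, 13/36, 5/18]
  C: [19/36, 5/18, 7/36]
P^3 =
  A: [23/54, 37/108, 25/108]
  B: [11/27, 79/216, 49/216]
  C: [85/216, 19/54, 55/216]
P^4 =
  A: [265/648, 229/648, 77/324]
  B: [541/1296, 451/1296, 19/81]
  C: [529/1296, 233/648, 301/1296]

(P^4)[B -> B] = 451/1296

Answer: 451/1296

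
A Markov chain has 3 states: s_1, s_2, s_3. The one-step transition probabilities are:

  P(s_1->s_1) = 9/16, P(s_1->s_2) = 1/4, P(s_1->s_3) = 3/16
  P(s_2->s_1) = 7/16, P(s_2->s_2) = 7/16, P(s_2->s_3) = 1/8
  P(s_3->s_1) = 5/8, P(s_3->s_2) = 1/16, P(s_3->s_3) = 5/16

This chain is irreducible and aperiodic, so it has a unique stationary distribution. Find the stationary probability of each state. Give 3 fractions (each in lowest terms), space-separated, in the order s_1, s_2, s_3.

Answer: 97/179 47/179 35/179

Derivation:
The stationary distribution satisfies pi = pi * P, i.e.:
  pi_s_1 = 9/16*pi_s_1 + 7/16*pi_s_2 + 5/8*pi_s_3
  pi_s_2 = 1/4*pi_s_1 + 7/16*pi_s_2 + 1/16*pi_s_3
  pi_s_3 = 3/16*pi_s_1 + 1/8*pi_s_2 + 5/16*pi_s_3
with normalization: pi_s_1 + pi_s_2 + pi_s_3 = 1.

Using the first 2 balance equations plus normalization, the linear system A*pi = b is:
  [-7/16, 7/16, 5/8] . pi = 0
  [1/4, -9/16, 1/16] . pi = 0
  [1, 1, 1] . pi = 1

Solving yields:
  pi_s_1 = 97/179
  pi_s_2 = 47/179
  pi_s_3 = 35/179

Verification (pi * P):
  97/179*9/16 + 47/179*7/16 + 35/179*5/8 = 97/179 = pi_s_1  (ok)
  97/179*1/4 + 47/179*7/16 + 35/179*1/16 = 47/179 = pi_s_2  (ok)
  97/179*3/16 + 47/179*1/8 + 35/179*5/16 = 35/179 = pi_s_3  (ok)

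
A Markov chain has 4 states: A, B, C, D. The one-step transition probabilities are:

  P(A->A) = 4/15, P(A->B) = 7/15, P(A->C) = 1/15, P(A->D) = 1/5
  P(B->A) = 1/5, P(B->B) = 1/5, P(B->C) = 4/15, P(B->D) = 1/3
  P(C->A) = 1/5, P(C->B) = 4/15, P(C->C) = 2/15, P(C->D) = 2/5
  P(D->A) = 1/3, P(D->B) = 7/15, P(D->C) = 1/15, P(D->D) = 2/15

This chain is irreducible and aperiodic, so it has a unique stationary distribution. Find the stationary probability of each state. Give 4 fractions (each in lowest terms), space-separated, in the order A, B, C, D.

Answer: 221/880 19/55 8/55 227/880

Derivation:
The stationary distribution satisfies pi = pi * P, i.e.:
  pi_A = 4/15*pi_A + 1/5*pi_B + 1/5*pi_C + 1/3*pi_D
  pi_B = 7/15*pi_A + 1/5*pi_B + 4/15*pi_C + 7/15*pi_D
  pi_C = 1/15*pi_A + 4/15*pi_B + 2/15*pi_C + 1/15*pi_D
  pi_D = 1/5*pi_A + 1/3*pi_B + 2/5*pi_C + 2/15*pi_D
with normalization: pi_A + pi_B + pi_C + pi_D = 1.

Using the first 3 balance equations plus normalization, the linear system A*pi = b is:
  [-11/15, 1/5, 1/5, 1/3] . pi = 0
  [7/15, -4/5, 4/15, 7/15] . pi = 0
  [1/15, 4/15, -13/15, 1/15] . pi = 0
  [1, 1, 1, 1] . pi = 1

Solving yields:
  pi_A = 221/880
  pi_B = 19/55
  pi_C = 8/55
  pi_D = 227/880

Verification (pi * P):
  221/880*4/15 + 19/55*1/5 + 8/55*1/5 + 227/880*1/3 = 221/880 = pi_A  (ok)
  221/880*7/15 + 19/55*1/5 + 8/55*4/15 + 227/880*7/15 = 19/55 = pi_B  (ok)
  221/880*1/15 + 19/55*4/15 + 8/55*2/15 + 227/880*1/15 = 8/55 = pi_C  (ok)
  221/880*1/5 + 19/55*1/3 + 8/55*2/5 + 227/880*2/15 = 227/880 = pi_D  (ok)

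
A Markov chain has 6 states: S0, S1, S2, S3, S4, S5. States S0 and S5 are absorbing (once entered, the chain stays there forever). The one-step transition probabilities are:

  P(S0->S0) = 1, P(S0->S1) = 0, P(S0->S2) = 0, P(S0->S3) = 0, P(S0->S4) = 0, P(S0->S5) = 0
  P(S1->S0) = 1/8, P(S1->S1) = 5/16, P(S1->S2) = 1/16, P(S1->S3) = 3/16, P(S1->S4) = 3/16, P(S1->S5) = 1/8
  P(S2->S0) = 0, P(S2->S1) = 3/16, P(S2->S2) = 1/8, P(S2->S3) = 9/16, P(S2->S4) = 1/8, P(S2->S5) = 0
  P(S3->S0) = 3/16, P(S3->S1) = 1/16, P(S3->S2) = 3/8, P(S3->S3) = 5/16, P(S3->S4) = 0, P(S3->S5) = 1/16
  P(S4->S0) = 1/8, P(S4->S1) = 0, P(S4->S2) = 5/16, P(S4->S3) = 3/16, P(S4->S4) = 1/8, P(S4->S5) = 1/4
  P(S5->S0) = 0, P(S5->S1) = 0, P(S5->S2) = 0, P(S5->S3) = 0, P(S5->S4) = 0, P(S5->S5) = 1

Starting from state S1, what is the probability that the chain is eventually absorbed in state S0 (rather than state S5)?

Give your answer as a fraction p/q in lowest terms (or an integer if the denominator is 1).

Let a_i = P(absorbed in S0 | start in state i).
Boundary conditions: a_S0 = 1, a_S5 = 0.
For each transient state i, a_i = sum_j P(i->j) * a_j:
  a_S1 = 1/8*a_S0 + 5/16*a_S1 + 1/16*a_S2 + 3/16*a_S3 + 3/16*a_S4 + 1/8*a_S5
  a_S2 = 0*a_S0 + 3/16*a_S1 + 1/8*a_S2 + 9/16*a_S3 + 1/8*a_S4 + 0*a_S5
  a_S3 = 3/16*a_S0 + 1/16*a_S1 + 3/8*a_S2 + 5/16*a_S3 + 0*a_S4 + 1/16*a_S5
  a_S4 = 1/8*a_S0 + 0*a_S1 + 5/16*a_S2 + 3/16*a_S3 + 1/8*a_S4 + 1/4*a_S5

Substituting a_S0 = 1 and a_S5 = 0, rearrange to (I - Q) a = r where r[i] = P(i -> S0):
  [11/16, -1/16, -3/16, -3/16] . (a_S1, a_S2, a_S3, a_S4) = 1/8
  [-3/16, 7/8, -9/16, -1/8] . (a_S1, a_S2, a_S3, a_S4) = 0
  [-1/16, -3/8, 11/16, 0] . (a_S1, a_S2, a_S3, a_S4) = 3/16
  [0, -5/16, -3/16, 7/8] . (a_S1, a_S2, a_S3, a_S4) = 1/8

Solving yields:
  a_S1 = 6077/10968
  a_S2 = 6727/10968
  a_S3 = 7213/10968
  a_S4 = 5515/10968

Starting state is S1, so the absorption probability is a_S1 = 6077/10968.

Answer: 6077/10968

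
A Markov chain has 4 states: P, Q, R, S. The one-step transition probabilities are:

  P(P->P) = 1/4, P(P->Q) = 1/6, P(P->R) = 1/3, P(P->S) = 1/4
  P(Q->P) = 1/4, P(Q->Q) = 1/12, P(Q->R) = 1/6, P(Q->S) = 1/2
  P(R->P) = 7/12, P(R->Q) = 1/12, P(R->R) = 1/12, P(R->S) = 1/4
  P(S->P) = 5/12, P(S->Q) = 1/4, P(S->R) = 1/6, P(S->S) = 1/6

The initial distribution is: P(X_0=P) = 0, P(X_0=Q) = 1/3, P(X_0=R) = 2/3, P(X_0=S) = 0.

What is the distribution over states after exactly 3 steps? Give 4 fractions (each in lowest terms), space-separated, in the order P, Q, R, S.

Answer: 319/864 395/2592 529/2592 79/288

Derivation:
Propagating the distribution step by step (d_{t+1} = d_t * P):
d_0 = (P=0, Q=1/3, R=2/3, S=0)
  d_1[P] = 0*1/4 + 1/3*1/4 + 2/3*7/12 + 0*5/12 = 17/36
  d_1[Q] = 0*1/6 + 1/3*1/12 + 2/3*1/12 + 0*1/4 = 1/12
  d_1[R] = 0*1/3 + 1/3*1/6 + 2/3*1/12 + 0*1/6 = 1/9
  d_1[S] = 0*1/4 + 1/3*1/2 + 2/3*1/4 + 0*1/6 = 1/3
d_1 = (P=17/36, Q=1/12, R=1/9, S=1/3)
  d_2[P] = 17/36*1/4 + 1/12*1/4 + 1/9*7/12 + 1/3*5/12 = 37/108
  d_2[Q] = 17/36*1/6 + 1/12*1/12 + 1/9*1/12 + 1/3*1/4 = 77/432
  d_2[R] = 17/36*1/3 + 1/12*1/6 + 1/9*1/12 + 1/3*1/6 = 17/72
  d_2[S] = 17/36*1/4 + 1/12*1/2 + 1/9*1/4 + 1/3*1/6 = 35/144
d_2 = (P=37/108, Q=77/432, R=17/72, S=35/144)
  d_3[P] = 37/108*1/4 + 77/432*1/4 + 17/72*7/12 + 35/144*5/12 = 319/864
  d_3[Q] = 37/108*1/6 + 77/432*1/12 + 17/72*1/12 + 35/144*1/4 = 395/2592
  d_3[R] = 37/108*1/3 + 77/432*1/6 + 17/72*1/12 + 35/144*1/6 = 529/2592
  d_3[S] = 37/108*1/4 + 77/432*1/2 + 17/72*1/4 + 35/144*1/6 = 79/288
d_3 = (P=319/864, Q=395/2592, R=529/2592, S=79/288)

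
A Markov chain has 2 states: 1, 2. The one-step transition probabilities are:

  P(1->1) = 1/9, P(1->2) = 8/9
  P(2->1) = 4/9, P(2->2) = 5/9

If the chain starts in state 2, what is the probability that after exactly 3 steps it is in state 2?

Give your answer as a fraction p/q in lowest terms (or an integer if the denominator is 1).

Computing P^3 by repeated multiplication:
P^1 =
  1: [1/9, 8/9]
  2: [4/9, 5/9]
P^2 =
  1: [11/27, 16/27]
  2: [8/27, 19/27]
P^3 =
  1: [25/81, 56/81]
  2: [28/81, 53/81]

(P^3)[2 -> 2] = 53/81

Answer: 53/81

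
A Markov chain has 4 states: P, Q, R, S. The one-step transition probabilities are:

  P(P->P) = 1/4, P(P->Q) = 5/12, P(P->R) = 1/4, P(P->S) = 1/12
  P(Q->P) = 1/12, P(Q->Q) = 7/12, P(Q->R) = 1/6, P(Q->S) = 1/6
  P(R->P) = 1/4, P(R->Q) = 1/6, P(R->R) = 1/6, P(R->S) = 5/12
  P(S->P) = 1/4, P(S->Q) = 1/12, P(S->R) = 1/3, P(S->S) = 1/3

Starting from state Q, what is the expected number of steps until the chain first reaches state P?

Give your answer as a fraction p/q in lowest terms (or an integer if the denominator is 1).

Let h_i = expected steps to first reach P from state i.
Boundary: h_P = 0.
First-step equations for the other states:
  h_Q = 1 + 1/12*h_P + 7/12*h_Q + 1/6*h_R + 1/6*h_S
  h_R = 1 + 1/4*h_P + 1/6*h_Q + 1/6*h_R + 5/12*h_S
  h_S = 1 + 1/4*h_P + 1/12*h_Q + 1/3*h_R + 1/3*h_S

Substituting h_P = 0 and rearranging gives the linear system (I - Q) h = 1:
  [5/12, -1/6, -1/6] . (h_Q, h_R, h_S) = 1
  [-1/6, 5/6, -5/12] . (h_Q, h_R, h_S) = 1
  [-1/12, -1/3, 2/3] . (h_Q, h_R, h_S) = 1

Solving yields:
  h_Q = 228/37
  h_R = 176/37
  h_S = 172/37

Starting state is Q, so the expected hitting time is h_Q = 228/37.

Answer: 228/37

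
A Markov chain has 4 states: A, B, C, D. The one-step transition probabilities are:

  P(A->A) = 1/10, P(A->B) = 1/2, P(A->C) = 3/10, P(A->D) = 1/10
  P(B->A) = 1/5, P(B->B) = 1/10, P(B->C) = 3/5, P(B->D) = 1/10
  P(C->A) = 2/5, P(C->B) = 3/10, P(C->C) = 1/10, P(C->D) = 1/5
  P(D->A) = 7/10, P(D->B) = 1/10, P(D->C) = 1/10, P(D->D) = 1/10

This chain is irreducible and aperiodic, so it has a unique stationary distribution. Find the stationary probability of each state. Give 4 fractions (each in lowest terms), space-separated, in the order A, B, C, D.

The stationary distribution satisfies pi = pi * P, i.e.:
  pi_A = 1/10*pi_A + 1/5*pi_B + 2/5*pi_C + 7/10*pi_D
  pi_B = 1/2*pi_A + 1/10*pi_B + 3/10*pi_C + 1/10*pi_D
  pi_C = 3/10*pi_A + 3/5*pi_B + 1/10*pi_C + 1/10*pi_D
  pi_D = 1/10*pi_A + 1/10*pi_B + 1/5*pi_C + 1/10*pi_D
with normalization: pi_A + pi_B + pi_C + pi_D = 1.

Using the first 3 balance equations plus normalization, the linear system A*pi = b is:
  [-9/10, 1/5, 2/5, 7/10] . pi = 0
  [1/2, -9/10, 3/10, 1/10] . pi = 0
  [3/10, 3/5, -9/10, 1/10] . pi = 0
  [1, 1, 1, 1] . pi = 1

Solving yields:
  pi_A = 105/356
  pi_B = 247/890
  pi_C = 53/178
  pi_D = 231/1780

Verification (pi * P):
  105/356*1/10 + 247/890*1/5 + 53/178*2/5 + 231/1780*7/10 = 105/356 = pi_A  (ok)
  105/356*1/2 + 247/890*1/10 + 53/178*3/10 + 231/1780*1/10 = 247/890 = pi_B  (ok)
  105/356*3/10 + 247/890*3/5 + 53/178*1/10 + 231/1780*1/10 = 53/178 = pi_C  (ok)
  105/356*1/10 + 247/890*1/10 + 53/178*1/5 + 231/1780*1/10 = 231/1780 = pi_D  (ok)

Answer: 105/356 247/890 53/178 231/1780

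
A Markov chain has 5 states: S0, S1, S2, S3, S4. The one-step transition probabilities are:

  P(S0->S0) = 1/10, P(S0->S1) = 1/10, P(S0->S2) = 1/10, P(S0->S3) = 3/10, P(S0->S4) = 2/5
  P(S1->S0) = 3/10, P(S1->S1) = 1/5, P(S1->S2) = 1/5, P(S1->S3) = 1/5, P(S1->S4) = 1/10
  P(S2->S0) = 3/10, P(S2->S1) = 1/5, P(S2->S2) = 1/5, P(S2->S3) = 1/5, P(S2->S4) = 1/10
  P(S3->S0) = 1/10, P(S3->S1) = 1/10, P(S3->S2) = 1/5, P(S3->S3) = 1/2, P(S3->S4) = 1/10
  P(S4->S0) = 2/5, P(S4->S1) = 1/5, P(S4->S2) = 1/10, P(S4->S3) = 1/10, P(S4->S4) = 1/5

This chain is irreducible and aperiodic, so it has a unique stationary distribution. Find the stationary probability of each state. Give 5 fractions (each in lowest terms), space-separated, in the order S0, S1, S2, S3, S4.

The stationary distribution satisfies pi = pi * P, i.e.:
  pi_S0 = 1/10*pi_S0 + 3/10*pi_S1 + 3/10*pi_S2 + 1/10*pi_S3 + 2/5*pi_S4
  pi_S1 = 1/10*pi_S0 + 1/5*pi_S1 + 1/5*pi_S2 + 1/10*pi_S3 + 1/5*pi_S4
  pi_S2 = 1/10*pi_S0 + 1/5*pi_S1 + 1/5*pi_S2 + 1/5*pi_S3 + 1/10*pi_S4
  pi_S3 = 3/10*pi_S0 + 1/5*pi_S1 + 1/5*pi_S2 + 1/2*pi_S3 + 1/10*pi_S4
  pi_S4 = 2/5*pi_S0 + 1/10*pi_S1 + 1/10*pi_S2 + 1/10*pi_S3 + 1/5*pi_S4
with normalization: pi_S0 + pi_S1 + pi_S2 + pi_S3 + pi_S4 = 1.

Using the first 4 balance equations plus normalization, the linear system A*pi = b is:
  [-9/10, 3/10, 3/10, 1/10, 2/5] . pi = 0
  [1/10, -4/5, 1/5, 1/10, 1/5] . pi = 0
  [1/10, 1/5, -4/5, 1/5, 1/10] . pi = 0
  [3/10, 1/5, 1/5, -1/2, 1/10] . pi = 0
  [1, 1, 1, 1, 1] . pi = 1

Solving yields:
  pi_S0 = 18/83
  pi_S1 = 223/1494
  pi_S2 = 239/1494
  pi_S3 = 217/747
  pi_S4 = 137/747

Verification (pi * P):
  18/83*1/10 + 223/1494*3/10 + 239/1494*3/10 + 217/747*1/10 + 137/747*2/5 = 18/83 = pi_S0  (ok)
  18/83*1/10 + 223/1494*1/5 + 239/1494*1/5 + 217/747*1/10 + 137/747*1/5 = 223/1494 = pi_S1  (ok)
  18/83*1/10 + 223/1494*1/5 + 239/1494*1/5 + 217/747*1/5 + 137/747*1/10 = 239/1494 = pi_S2  (ok)
  18/83*3/10 + 223/1494*1/5 + 239/1494*1/5 + 217/747*1/2 + 137/747*1/10 = 217/747 = pi_S3  (ok)
  18/83*2/5 + 223/1494*1/10 + 239/1494*1/10 + 217/747*1/10 + 137/747*1/5 = 137/747 = pi_S4  (ok)

Answer: 18/83 223/1494 239/1494 217/747 137/747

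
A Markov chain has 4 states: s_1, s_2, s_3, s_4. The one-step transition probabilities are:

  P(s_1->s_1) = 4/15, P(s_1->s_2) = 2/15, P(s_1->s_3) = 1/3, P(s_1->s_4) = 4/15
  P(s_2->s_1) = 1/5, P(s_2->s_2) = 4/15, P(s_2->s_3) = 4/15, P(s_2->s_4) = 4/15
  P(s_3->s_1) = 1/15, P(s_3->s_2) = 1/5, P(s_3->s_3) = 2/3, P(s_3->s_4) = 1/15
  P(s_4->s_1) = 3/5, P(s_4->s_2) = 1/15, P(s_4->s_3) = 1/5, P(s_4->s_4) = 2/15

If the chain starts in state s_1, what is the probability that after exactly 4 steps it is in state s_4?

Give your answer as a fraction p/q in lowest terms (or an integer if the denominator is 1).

Answer: 1598/10125

Derivation:
Computing P^4 by repeated multiplication:
P^1 =
  s_1: [4/15, 2/15, 1/3, 4/15]
  s_2: [1/5, 4/15, 4/15, 4/15]
  s_3: [1/15, 1/5, 2/3, 1/15]
  s_4: [3/5, 1/15, 1/5, 2/15]
P^2 =
  s_1: [7/25, 7/45, 2/5, 37/225]
  s_2: [64/225, 38/225, 83/225, 8/45]
  s_3: [32/225, 1/5, 8/15, 28/225]
  s_4: [4/15, 11/75, 17/45, 47/225]
P^3 =
  s_1: [52/225, 191/1125, 1466/3375, 556/3375]
  s_2: [271/1125, 569/3375, 158/375, 571/3375]
  s_3: [127/675, 632/3375, 1624/3375, 484/3375]
  s_4: [847/3375, 554/3375, 1423/3375, 551/3375]
P^4 =
  s_1: [11309/50625, 8806/50625, 4504/10125, 1598/10125]
  s_2: [256/1125, 971/5625, 22274/50625, 8092/50625]
  s_3: [3472/16875, 9154/50625, 4679/10125, 1532/10125]
  s_4: [11432/50625, 194/1125, 22334/50625, 8129/50625]

(P^4)[s_1 -> s_4] = 1598/10125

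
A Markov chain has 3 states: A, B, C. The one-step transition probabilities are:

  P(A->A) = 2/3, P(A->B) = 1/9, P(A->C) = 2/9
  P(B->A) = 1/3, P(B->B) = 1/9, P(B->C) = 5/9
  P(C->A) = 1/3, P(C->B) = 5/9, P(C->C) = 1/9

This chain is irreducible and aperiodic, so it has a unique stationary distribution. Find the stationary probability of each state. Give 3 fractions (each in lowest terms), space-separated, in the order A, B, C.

The stationary distribution satisfies pi = pi * P, i.e.:
  pi_A = 2/3*pi_A + 1/3*pi_B + 1/3*pi_C
  pi_B = 1/9*pi_A + 1/9*pi_B + 5/9*pi_C
  pi_C = 2/9*pi_A + 5/9*pi_B + 1/9*pi_C
with normalization: pi_A + pi_B + pi_C = 1.

Using the first 2 balance equations plus normalization, the linear system A*pi = b is:
  [-1/3, 1/3, 1/3] . pi = 0
  [1/9, -8/9, 5/9] . pi = 0
  [1, 1, 1] . pi = 1

Solving yields:
  pi_A = 1/2
  pi_B = 3/13
  pi_C = 7/26

Verification (pi * P):
  1/2*2/3 + 3/13*1/3 + 7/26*1/3 = 1/2 = pi_A  (ok)
  1/2*1/9 + 3/13*1/9 + 7/26*5/9 = 3/13 = pi_B  (ok)
  1/2*2/9 + 3/13*5/9 + 7/26*1/9 = 7/26 = pi_C  (ok)

Answer: 1/2 3/13 7/26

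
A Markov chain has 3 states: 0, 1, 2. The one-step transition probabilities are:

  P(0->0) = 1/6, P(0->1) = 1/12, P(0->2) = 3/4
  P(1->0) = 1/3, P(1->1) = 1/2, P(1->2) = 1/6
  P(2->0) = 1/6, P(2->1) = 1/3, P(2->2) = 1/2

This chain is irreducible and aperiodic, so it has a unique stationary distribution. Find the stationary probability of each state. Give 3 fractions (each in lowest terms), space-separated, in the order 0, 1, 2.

The stationary distribution satisfies pi = pi * P, i.e.:
  pi_0 = 1/6*pi_0 + 1/3*pi_1 + 1/6*pi_2
  pi_1 = 1/12*pi_0 + 1/2*pi_1 + 1/3*pi_2
  pi_2 = 3/4*pi_0 + 1/6*pi_1 + 1/2*pi_2
with normalization: pi_0 + pi_1 + pi_2 = 1.

Using the first 2 balance equations plus normalization, the linear system A*pi = b is:
  [-5/6, 1/3, 1/6] . pi = 0
  [1/12, -1/2, 1/3] . pi = 0
  [1, 1, 1] . pi = 1

Solving yields:
  pi_0 = 2/9
  pi_1 = 1/3
  pi_2 = 4/9

Verification (pi * P):
  2/9*1/6 + 1/3*1/3 + 4/9*1/6 = 2/9 = pi_0  (ok)
  2/9*1/12 + 1/3*1/2 + 4/9*1/3 = 1/3 = pi_1  (ok)
  2/9*3/4 + 1/3*1/6 + 4/9*1/2 = 4/9 = pi_2  (ok)

Answer: 2/9 1/3 4/9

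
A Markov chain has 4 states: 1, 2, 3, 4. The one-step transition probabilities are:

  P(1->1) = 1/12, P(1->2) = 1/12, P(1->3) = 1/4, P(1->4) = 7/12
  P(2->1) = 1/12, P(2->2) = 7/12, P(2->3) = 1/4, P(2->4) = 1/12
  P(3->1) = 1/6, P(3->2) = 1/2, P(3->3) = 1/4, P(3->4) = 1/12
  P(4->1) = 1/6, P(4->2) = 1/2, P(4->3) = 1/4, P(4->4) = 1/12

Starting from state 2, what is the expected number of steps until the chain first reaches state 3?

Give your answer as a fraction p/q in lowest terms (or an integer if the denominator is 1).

Answer: 4

Derivation:
Let h_i = expected steps to first reach 3 from state i.
Boundary: h_3 = 0.
First-step equations for the other states:
  h_1 = 1 + 1/12*h_1 + 1/12*h_2 + 1/4*h_3 + 7/12*h_4
  h_2 = 1 + 1/12*h_1 + 7/12*h_2 + 1/4*h_3 + 1/12*h_4
  h_4 = 1 + 1/6*h_1 + 1/2*h_2 + 1/4*h_3 + 1/12*h_4

Substituting h_3 = 0 and rearranging gives the linear system (I - Q) h = 1:
  [11/12, -1/12, -7/12] . (h_1, h_2, h_4) = 1
  [-1/12, 5/12, -1/12] . (h_1, h_2, h_4) = 1
  [-1/6, -1/2, 11/12] . (h_1, h_2, h_4) = 1

Solving yields:
  h_1 = 4
  h_2 = 4
  h_4 = 4

Starting state is 2, so the expected hitting time is h_2 = 4.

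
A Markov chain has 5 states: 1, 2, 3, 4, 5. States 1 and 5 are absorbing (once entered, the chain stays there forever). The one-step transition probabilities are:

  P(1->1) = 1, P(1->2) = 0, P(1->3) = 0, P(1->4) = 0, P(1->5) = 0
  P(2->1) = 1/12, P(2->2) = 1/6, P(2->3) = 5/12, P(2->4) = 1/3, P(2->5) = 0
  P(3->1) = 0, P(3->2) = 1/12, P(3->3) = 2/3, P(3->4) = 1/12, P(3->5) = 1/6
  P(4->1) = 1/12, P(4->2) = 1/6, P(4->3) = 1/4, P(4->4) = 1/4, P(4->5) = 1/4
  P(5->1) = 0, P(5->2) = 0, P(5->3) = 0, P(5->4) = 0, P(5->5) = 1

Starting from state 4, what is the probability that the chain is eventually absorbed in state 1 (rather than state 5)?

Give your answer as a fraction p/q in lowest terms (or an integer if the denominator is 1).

Answer: 46/231

Derivation:
Let a_i = P(absorbed in 1 | start in state i).
Boundary conditions: a_1 = 1, a_5 = 0.
For each transient state i, a_i = sum_j P(i->j) * a_j:
  a_2 = 1/12*a_1 + 1/6*a_2 + 5/12*a_3 + 1/3*a_4 + 0*a_5
  a_3 = 0*a_1 + 1/12*a_2 + 2/3*a_3 + 1/12*a_4 + 1/6*a_5
  a_4 = 1/12*a_1 + 1/6*a_2 + 1/4*a_3 + 1/4*a_4 + 1/4*a_5

Substituting a_1 = 1 and a_5 = 0, rearrange to (I - Q) a = r where r[i] = P(i -> 1):
  [5/6, -5/12, -1/3] . (a_2, a_3, a_4) = 1/12
  [-1/12, 1/3, -1/12] . (a_2, a_3, a_4) = 0
  [-1/6, -1/4, 3/4] . (a_2, a_3, a_4) = 1/12

Solving yields:
  a_2 = 18/77
  a_3 = 25/231
  a_4 = 46/231

Starting state is 4, so the absorption probability is a_4 = 46/231.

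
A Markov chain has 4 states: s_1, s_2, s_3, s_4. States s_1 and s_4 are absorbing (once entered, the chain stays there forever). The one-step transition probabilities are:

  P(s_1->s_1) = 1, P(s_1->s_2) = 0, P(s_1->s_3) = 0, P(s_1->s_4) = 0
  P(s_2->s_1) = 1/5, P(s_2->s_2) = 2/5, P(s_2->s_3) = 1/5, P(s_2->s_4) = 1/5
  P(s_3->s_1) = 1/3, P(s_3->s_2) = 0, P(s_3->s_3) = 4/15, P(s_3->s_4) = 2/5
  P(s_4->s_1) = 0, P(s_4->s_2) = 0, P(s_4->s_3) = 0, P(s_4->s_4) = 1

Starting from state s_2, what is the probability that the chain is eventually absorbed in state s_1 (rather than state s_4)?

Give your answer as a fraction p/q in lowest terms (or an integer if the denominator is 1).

Let a_i = P(absorbed in s_1 | start in state i).
Boundary conditions: a_s_1 = 1, a_s_4 = 0.
For each transient state i, a_i = sum_j P(i->j) * a_j:
  a_s_2 = 1/5*a_s_1 + 2/5*a_s_2 + 1/5*a_s_3 + 1/5*a_s_4
  a_s_3 = 1/3*a_s_1 + 0*a_s_2 + 4/15*a_s_3 + 2/5*a_s_4

Substituting a_s_1 = 1 and a_s_4 = 0, rearrange to (I - Q) a = r where r[i] = P(i -> s_1):
  [3/5, -1/5] . (a_s_2, a_s_3) = 1/5
  [0, 11/15] . (a_s_2, a_s_3) = 1/3

Solving yields:
  a_s_2 = 16/33
  a_s_3 = 5/11

Starting state is s_2, so the absorption probability is a_s_2 = 16/33.

Answer: 16/33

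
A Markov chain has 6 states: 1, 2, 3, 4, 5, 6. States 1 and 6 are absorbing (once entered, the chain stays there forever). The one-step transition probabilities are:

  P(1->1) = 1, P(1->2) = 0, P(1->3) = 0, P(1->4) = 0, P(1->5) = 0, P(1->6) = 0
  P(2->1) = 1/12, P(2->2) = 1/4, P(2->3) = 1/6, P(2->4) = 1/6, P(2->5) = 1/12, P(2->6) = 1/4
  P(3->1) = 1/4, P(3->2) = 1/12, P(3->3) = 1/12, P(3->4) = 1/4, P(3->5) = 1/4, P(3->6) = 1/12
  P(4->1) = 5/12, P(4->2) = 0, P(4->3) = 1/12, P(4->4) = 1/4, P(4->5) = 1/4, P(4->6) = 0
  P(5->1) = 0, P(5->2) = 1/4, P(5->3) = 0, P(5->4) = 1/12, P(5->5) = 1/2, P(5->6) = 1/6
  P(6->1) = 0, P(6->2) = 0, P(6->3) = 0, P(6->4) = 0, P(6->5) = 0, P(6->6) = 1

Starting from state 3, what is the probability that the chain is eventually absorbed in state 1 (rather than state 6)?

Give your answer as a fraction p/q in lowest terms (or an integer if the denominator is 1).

Let a_i = P(absorbed in 1 | start in state i).
Boundary conditions: a_1 = 1, a_6 = 0.
For each transient state i, a_i = sum_j P(i->j) * a_j:
  a_2 = 1/12*a_1 + 1/4*a_2 + 1/6*a_3 + 1/6*a_4 + 1/12*a_5 + 1/4*a_6
  a_3 = 1/4*a_1 + 1/12*a_2 + 1/12*a_3 + 1/4*a_4 + 1/4*a_5 + 1/12*a_6
  a_4 = 5/12*a_1 + 0*a_2 + 1/12*a_3 + 1/4*a_4 + 1/4*a_5 + 0*a_6
  a_5 = 0*a_1 + 1/4*a_2 + 0*a_3 + 1/12*a_4 + 1/2*a_5 + 1/6*a_6

Substituting a_1 = 1 and a_6 = 0, rearrange to (I - Q) a = r where r[i] = P(i -> 1):
  [3/4, -1/6, -1/6, -1/12] . (a_2, a_3, a_4, a_5) = 1/12
  [-1/12, 11/12, -1/4, -1/4] . (a_2, a_3, a_4, a_5) = 1/4
  [0, -1/12, 3/4, -1/4] . (a_2, a_3, a_4, a_5) = 5/12
  [-1/4, 0, -1/12, 1/2] . (a_2, a_3, a_4, a_5) = 0

Solving yields:
  a_2 = 362/805
  a_3 = 2456/4025
  a_4 = 2976/4025
  a_5 = 1401/4025

Starting state is 3, so the absorption probability is a_3 = 2456/4025.

Answer: 2456/4025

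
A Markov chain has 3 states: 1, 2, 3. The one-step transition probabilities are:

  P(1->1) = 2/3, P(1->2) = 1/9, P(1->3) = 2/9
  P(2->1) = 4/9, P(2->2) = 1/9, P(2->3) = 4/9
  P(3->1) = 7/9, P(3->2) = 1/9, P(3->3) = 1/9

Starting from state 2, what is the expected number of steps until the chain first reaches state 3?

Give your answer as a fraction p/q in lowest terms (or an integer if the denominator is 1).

Answer: 63/20

Derivation:
Let h_i = expected steps to first reach 3 from state i.
Boundary: h_3 = 0.
First-step equations for the other states:
  h_1 = 1 + 2/3*h_1 + 1/9*h_2 + 2/9*h_3
  h_2 = 1 + 4/9*h_1 + 1/9*h_2 + 4/9*h_3

Substituting h_3 = 0 and rearranging gives the linear system (I - Q) h = 1:
  [1/3, -1/9] . (h_1, h_2) = 1
  [-4/9, 8/9] . (h_1, h_2) = 1

Solving yields:
  h_1 = 81/20
  h_2 = 63/20

Starting state is 2, so the expected hitting time is h_2 = 63/20.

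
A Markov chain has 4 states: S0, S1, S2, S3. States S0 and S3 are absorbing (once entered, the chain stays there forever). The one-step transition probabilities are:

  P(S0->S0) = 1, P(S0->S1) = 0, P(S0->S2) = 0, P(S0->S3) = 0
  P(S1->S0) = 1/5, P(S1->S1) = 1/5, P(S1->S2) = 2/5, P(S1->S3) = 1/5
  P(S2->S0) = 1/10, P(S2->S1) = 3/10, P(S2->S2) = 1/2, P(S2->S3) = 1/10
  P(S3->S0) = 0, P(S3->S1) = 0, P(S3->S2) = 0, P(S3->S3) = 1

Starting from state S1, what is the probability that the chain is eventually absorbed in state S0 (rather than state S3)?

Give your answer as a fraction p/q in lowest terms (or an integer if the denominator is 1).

Let a_i = P(absorbed in S0 | start in state i).
Boundary conditions: a_S0 = 1, a_S3 = 0.
For each transient state i, a_i = sum_j P(i->j) * a_j:
  a_S1 = 1/5*a_S0 + 1/5*a_S1 + 2/5*a_S2 + 1/5*a_S3
  a_S2 = 1/10*a_S0 + 3/10*a_S1 + 1/2*a_S2 + 1/10*a_S3

Substituting a_S0 = 1 and a_S3 = 0, rearrange to (I - Q) a = r where r[i] = P(i -> S0):
  [4/5, -2/5] . (a_S1, a_S2) = 1/5
  [-3/10, 1/2] . (a_S1, a_S2) = 1/10

Solving yields:
  a_S1 = 1/2
  a_S2 = 1/2

Starting state is S1, so the absorption probability is a_S1 = 1/2.

Answer: 1/2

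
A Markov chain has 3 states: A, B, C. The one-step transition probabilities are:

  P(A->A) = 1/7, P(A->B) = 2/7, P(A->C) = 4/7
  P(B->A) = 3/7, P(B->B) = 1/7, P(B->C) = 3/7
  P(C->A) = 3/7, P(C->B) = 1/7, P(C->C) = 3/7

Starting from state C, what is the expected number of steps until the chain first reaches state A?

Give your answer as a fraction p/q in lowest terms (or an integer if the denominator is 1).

Let h_i = expected steps to first reach A from state i.
Boundary: h_A = 0.
First-step equations for the other states:
  h_B = 1 + 3/7*h_A + 1/7*h_B + 3/7*h_C
  h_C = 1 + 3/7*h_A + 1/7*h_B + 3/7*h_C

Substituting h_A = 0 and rearranging gives the linear system (I - Q) h = 1:
  [6/7, -3/7] . (h_B, h_C) = 1
  [-1/7, 4/7] . (h_B, h_C) = 1

Solving yields:
  h_B = 7/3
  h_C = 7/3

Starting state is C, so the expected hitting time is h_C = 7/3.

Answer: 7/3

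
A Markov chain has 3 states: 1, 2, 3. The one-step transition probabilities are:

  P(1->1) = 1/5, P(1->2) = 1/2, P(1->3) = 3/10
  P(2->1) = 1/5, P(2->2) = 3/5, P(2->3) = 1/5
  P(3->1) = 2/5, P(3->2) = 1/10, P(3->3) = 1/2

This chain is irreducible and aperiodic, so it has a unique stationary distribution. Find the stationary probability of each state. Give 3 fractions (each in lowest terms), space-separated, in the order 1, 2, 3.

Answer: 9/34 7/17 11/34

Derivation:
The stationary distribution satisfies pi = pi * P, i.e.:
  pi_1 = 1/5*pi_1 + 1/5*pi_2 + 2/5*pi_3
  pi_2 = 1/2*pi_1 + 3/5*pi_2 + 1/10*pi_3
  pi_3 = 3/10*pi_1 + 1/5*pi_2 + 1/2*pi_3
with normalization: pi_1 + pi_2 + pi_3 = 1.

Using the first 2 balance equations plus normalization, the linear system A*pi = b is:
  [-4/5, 1/5, 2/5] . pi = 0
  [1/2, -2/5, 1/10] . pi = 0
  [1, 1, 1] . pi = 1

Solving yields:
  pi_1 = 9/34
  pi_2 = 7/17
  pi_3 = 11/34

Verification (pi * P):
  9/34*1/5 + 7/17*1/5 + 11/34*2/5 = 9/34 = pi_1  (ok)
  9/34*1/2 + 7/17*3/5 + 11/34*1/10 = 7/17 = pi_2  (ok)
  9/34*3/10 + 7/17*1/5 + 11/34*1/2 = 11/34 = pi_3  (ok)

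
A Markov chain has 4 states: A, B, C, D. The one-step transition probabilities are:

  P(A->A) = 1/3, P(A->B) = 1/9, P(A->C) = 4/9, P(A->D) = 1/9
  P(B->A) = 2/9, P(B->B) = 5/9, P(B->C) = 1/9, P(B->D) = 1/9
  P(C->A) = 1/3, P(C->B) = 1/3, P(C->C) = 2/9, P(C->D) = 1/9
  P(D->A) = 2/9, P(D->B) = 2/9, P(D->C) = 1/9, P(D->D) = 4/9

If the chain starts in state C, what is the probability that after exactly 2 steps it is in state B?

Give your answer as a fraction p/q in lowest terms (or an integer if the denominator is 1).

Computing P^2 by repeated multiplication:
P^1 =
  A: [1/3, 1/9, 4/9, 1/9]
  B: [2/9, 5/9, 1/9, 1/9]
  C: [1/3, 1/3, 2/9, 1/9]
  D: [2/9, 2/9, 1/9, 4/9]
P^2 =
  A: [25/81, 22/81, 22/81, 4/27]
  B: [7/27, 32/81, 16/81, 4/27]
  C: [23/81, 26/81, 20/81, 4/27]
  D: [7/27, 23/81, 16/81, 7/27]

(P^2)[C -> B] = 26/81

Answer: 26/81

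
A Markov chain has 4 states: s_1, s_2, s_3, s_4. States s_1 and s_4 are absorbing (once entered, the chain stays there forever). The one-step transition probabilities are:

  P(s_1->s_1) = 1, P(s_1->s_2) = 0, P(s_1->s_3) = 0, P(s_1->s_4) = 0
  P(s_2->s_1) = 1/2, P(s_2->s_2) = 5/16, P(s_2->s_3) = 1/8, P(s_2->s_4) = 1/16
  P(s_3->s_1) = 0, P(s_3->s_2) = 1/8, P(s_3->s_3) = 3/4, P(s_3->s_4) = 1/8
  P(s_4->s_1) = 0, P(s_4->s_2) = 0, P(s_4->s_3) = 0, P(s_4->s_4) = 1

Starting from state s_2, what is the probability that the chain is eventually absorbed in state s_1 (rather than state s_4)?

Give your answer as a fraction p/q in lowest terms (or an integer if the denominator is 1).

Answer: 4/5

Derivation:
Let a_i = P(absorbed in s_1 | start in state i).
Boundary conditions: a_s_1 = 1, a_s_4 = 0.
For each transient state i, a_i = sum_j P(i->j) * a_j:
  a_s_2 = 1/2*a_s_1 + 5/16*a_s_2 + 1/8*a_s_3 + 1/16*a_s_4
  a_s_3 = 0*a_s_1 + 1/8*a_s_2 + 3/4*a_s_3 + 1/8*a_s_4

Substituting a_s_1 = 1 and a_s_4 = 0, rearrange to (I - Q) a = r where r[i] = P(i -> s_1):
  [11/16, -1/8] . (a_s_2, a_s_3) = 1/2
  [-1/8, 1/4] . (a_s_2, a_s_3) = 0

Solving yields:
  a_s_2 = 4/5
  a_s_3 = 2/5

Starting state is s_2, so the absorption probability is a_s_2 = 4/5.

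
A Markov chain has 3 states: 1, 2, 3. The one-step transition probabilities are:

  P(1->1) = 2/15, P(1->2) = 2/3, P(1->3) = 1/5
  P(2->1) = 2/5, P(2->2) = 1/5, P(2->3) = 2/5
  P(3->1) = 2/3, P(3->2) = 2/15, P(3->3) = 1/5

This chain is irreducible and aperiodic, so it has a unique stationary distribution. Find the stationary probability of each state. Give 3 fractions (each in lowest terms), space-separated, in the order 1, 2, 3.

The stationary distribution satisfies pi = pi * P, i.e.:
  pi_1 = 2/15*pi_1 + 2/5*pi_2 + 2/3*pi_3
  pi_2 = 2/3*pi_1 + 1/5*pi_2 + 2/15*pi_3
  pi_3 = 1/5*pi_1 + 2/5*pi_2 + 1/5*pi_3
with normalization: pi_1 + pi_2 + pi_3 = 1.

Using the first 2 balance equations plus normalization, the linear system A*pi = b is:
  [-13/15, 2/5, 2/3] . pi = 0
  [2/3, -4/5, 2/15] . pi = 0
  [1, 1, 1] . pi = 1

Solving yields:
  pi_1 = 22/59
  pi_2 = 21/59
  pi_3 = 16/59

Verification (pi * P):
  22/59*2/15 + 21/59*2/5 + 16/59*2/3 = 22/59 = pi_1  (ok)
  22/59*2/3 + 21/59*1/5 + 16/59*2/15 = 21/59 = pi_2  (ok)
  22/59*1/5 + 21/59*2/5 + 16/59*1/5 = 16/59 = pi_3  (ok)

Answer: 22/59 21/59 16/59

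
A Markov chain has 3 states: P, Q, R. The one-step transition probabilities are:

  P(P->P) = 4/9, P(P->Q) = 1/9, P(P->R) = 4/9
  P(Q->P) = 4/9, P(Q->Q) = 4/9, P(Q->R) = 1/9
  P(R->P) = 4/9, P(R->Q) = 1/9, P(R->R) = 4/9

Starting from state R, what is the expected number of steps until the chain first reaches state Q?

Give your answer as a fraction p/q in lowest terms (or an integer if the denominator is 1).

Answer: 9

Derivation:
Let h_i = expected steps to first reach Q from state i.
Boundary: h_Q = 0.
First-step equations for the other states:
  h_P = 1 + 4/9*h_P + 1/9*h_Q + 4/9*h_R
  h_R = 1 + 4/9*h_P + 1/9*h_Q + 4/9*h_R

Substituting h_Q = 0 and rearranging gives the linear system (I - Q) h = 1:
  [5/9, -4/9] . (h_P, h_R) = 1
  [-4/9, 5/9] . (h_P, h_R) = 1

Solving yields:
  h_P = 9
  h_R = 9

Starting state is R, so the expected hitting time is h_R = 9.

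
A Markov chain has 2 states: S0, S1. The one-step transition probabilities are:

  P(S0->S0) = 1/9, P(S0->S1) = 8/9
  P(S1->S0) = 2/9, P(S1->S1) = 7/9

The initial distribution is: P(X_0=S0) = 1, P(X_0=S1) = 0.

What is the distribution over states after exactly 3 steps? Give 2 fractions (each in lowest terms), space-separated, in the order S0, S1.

Answer: 145/729 584/729

Derivation:
Propagating the distribution step by step (d_{t+1} = d_t * P):
d_0 = (S0=1, S1=0)
  d_1[S0] = 1*1/9 + 0*2/9 = 1/9
  d_1[S1] = 1*8/9 + 0*7/9 = 8/9
d_1 = (S0=1/9, S1=8/9)
  d_2[S0] = 1/9*1/9 + 8/9*2/9 = 17/81
  d_2[S1] = 1/9*8/9 + 8/9*7/9 = 64/81
d_2 = (S0=17/81, S1=64/81)
  d_3[S0] = 17/81*1/9 + 64/81*2/9 = 145/729
  d_3[S1] = 17/81*8/9 + 64/81*7/9 = 584/729
d_3 = (S0=145/729, S1=584/729)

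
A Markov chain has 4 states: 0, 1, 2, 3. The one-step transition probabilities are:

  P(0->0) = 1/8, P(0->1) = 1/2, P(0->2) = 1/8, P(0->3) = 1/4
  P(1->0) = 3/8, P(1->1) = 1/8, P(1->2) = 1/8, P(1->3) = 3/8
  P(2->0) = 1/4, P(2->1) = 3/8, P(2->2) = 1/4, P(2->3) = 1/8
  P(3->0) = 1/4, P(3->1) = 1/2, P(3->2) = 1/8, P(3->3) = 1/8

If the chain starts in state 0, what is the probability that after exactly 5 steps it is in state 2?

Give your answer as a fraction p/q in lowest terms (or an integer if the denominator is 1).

Computing P^5 by repeated multiplication:
P^1 =
  0: [1/8, 1/2, 1/8, 1/4]
  1: [3/8, 1/8, 1/8, 3/8]
  2: [1/4, 3/8, 1/4, 1/8]
  3: [1/4, 1/2, 1/8, 1/8]
P^2 =
  0: [19/64, 19/64, 9/64, 17/64]
  1: [7/32, 7/16, 9/64, 13/64]
  2: [17/64, 21/64, 5/32, 1/4]
  3: [9/32, 19/64, 9/64, 9/32]
P^3 =
  0: [1/4, 95/256, 73/512, 121/512]
  1: [71/256, 163/512, 73/512, 67/256]
  2: [33/128, 183/512, 37/256, 123/512]
  3: [129/512, 95/256, 73/512, 15/64]
P^4 =
  0: [543/2048, 1405/4096, 585/4096, 255/1024]
  1: [1045/4096, 743/2048, 585/4096, 245/1024]
  2: [1075/4096, 1425/4096, 293/2048, 505/2048]
  3: [1085/4096, 1405/4096, 585/4096, 1021/4096]
P^5 =
  0: [8511/32768, 181/512, 4681/32768, 999/4096]
  1: [8633/32768, 11341/32768, 4681/32768, 8113/32768]
  2: [4271/16384, 11523/32768, 2341/16384, 8021/32768]
  3: [133/512, 181/512, 4681/32768, 7991/32768]

(P^5)[0 -> 2] = 4681/32768

Answer: 4681/32768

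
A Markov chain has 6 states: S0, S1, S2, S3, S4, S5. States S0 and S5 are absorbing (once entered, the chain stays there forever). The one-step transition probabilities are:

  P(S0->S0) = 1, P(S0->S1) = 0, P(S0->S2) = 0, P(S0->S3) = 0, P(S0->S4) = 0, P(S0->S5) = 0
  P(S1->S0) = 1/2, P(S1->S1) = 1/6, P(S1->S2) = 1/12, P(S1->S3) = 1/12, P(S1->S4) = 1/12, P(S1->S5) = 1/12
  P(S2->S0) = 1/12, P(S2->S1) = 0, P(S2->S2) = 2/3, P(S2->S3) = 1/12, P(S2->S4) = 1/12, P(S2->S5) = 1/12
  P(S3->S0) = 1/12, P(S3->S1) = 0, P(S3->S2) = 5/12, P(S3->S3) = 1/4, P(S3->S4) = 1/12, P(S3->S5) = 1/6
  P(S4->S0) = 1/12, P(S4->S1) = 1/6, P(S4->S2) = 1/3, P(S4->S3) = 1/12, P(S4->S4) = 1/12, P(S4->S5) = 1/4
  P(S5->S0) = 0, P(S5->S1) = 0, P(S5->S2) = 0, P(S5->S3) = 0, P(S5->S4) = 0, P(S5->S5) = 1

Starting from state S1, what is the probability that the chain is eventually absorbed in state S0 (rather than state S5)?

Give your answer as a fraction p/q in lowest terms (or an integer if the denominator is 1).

Answer: 103/141

Derivation:
Let a_i = P(absorbed in S0 | start in state i).
Boundary conditions: a_S0 = 1, a_S5 = 0.
For each transient state i, a_i = sum_j P(i->j) * a_j:
  a_S1 = 1/2*a_S0 + 1/6*a_S1 + 1/12*a_S2 + 1/12*a_S3 + 1/12*a_S4 + 1/12*a_S5
  a_S2 = 1/12*a_S0 + 0*a_S1 + 2/3*a_S2 + 1/12*a_S3 + 1/12*a_S4 + 1/12*a_S5
  a_S3 = 1/12*a_S0 + 0*a_S1 + 5/12*a_S2 + 1/4*a_S3 + 1/12*a_S4 + 1/6*a_S5
  a_S4 = 1/12*a_S0 + 1/6*a_S1 + 1/3*a_S2 + 1/12*a_S3 + 1/12*a_S4 + 1/4*a_S5

Substituting a_S0 = 1 and a_S5 = 0, rearrange to (I - Q) a = r where r[i] = P(i -> S0):
  [5/6, -1/12, -1/12, -1/12] . (a_S1, a_S2, a_S3, a_S4) = 1/2
  [0, 1/3, -1/12, -1/12] . (a_S1, a_S2, a_S3, a_S4) = 1/12
  [0, -5/12, 3/4, -1/12] . (a_S1, a_S2, a_S3, a_S4) = 1/12
  [-1/6, -1/3, -1/12, 11/12] . (a_S1, a_S2, a_S3, a_S4) = 1/12

Solving yields:
  a_S1 = 103/141
  a_S2 = 65/141
  a_S3 = 39/94
  a_S4 = 121/282

Starting state is S1, so the absorption probability is a_S1 = 103/141.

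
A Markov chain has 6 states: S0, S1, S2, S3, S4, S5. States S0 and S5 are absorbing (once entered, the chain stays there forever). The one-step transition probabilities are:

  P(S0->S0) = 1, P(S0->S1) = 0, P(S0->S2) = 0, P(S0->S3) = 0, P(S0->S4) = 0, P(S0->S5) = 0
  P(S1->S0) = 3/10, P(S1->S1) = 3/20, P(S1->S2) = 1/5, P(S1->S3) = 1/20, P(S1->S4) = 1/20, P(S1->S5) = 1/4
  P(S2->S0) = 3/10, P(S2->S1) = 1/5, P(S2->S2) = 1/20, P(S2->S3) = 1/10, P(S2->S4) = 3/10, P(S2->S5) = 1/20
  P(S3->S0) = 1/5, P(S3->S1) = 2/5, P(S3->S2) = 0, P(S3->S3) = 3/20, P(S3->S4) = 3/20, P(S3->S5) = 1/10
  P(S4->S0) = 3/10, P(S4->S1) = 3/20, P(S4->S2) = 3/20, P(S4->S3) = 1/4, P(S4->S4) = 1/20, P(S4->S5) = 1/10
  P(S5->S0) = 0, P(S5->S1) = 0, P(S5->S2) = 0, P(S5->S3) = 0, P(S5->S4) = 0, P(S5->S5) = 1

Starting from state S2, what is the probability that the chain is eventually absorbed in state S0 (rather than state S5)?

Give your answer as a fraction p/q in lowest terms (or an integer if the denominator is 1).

Let a_i = P(absorbed in S0 | start in state i).
Boundary conditions: a_S0 = 1, a_S5 = 0.
For each transient state i, a_i = sum_j P(i->j) * a_j:
  a_S1 = 3/10*a_S0 + 3/20*a_S1 + 1/5*a_S2 + 1/20*a_S3 + 1/20*a_S4 + 1/4*a_S5
  a_S2 = 3/10*a_S0 + 1/5*a_S1 + 1/20*a_S2 + 1/10*a_S3 + 3/10*a_S4 + 1/20*a_S5
  a_S3 = 1/5*a_S0 + 2/5*a_S1 + 0*a_S2 + 3/20*a_S3 + 3/20*a_S4 + 1/10*a_S5
  a_S4 = 3/10*a_S0 + 3/20*a_S1 + 3/20*a_S2 + 1/4*a_S3 + 1/20*a_S4 + 1/10*a_S5

Substituting a_S0 = 1 and a_S5 = 0, rearrange to (I - Q) a = r where r[i] = P(i -> S0):
  [17/20, -1/5, -1/20, -1/20] . (a_S1, a_S2, a_S3, a_S4) = 3/10
  [-1/5, 19/20, -1/10, -3/10] . (a_S1, a_S2, a_S3, a_S4) = 3/10
  [-2/5, 0, 17/20, -3/20] . (a_S1, a_S2, a_S3, a_S4) = 1/5
  [-3/20, -3/20, -1/4, 19/20] . (a_S1, a_S2, a_S3, a_S4) = 3/10

Solving yields:
  a_S1 = 12164/20161
  a_S2 = 14716/20161
  a_S3 = 25883/40322
  a_S4 = 28033/40322

Starting state is S2, so the absorption probability is a_S2 = 14716/20161.

Answer: 14716/20161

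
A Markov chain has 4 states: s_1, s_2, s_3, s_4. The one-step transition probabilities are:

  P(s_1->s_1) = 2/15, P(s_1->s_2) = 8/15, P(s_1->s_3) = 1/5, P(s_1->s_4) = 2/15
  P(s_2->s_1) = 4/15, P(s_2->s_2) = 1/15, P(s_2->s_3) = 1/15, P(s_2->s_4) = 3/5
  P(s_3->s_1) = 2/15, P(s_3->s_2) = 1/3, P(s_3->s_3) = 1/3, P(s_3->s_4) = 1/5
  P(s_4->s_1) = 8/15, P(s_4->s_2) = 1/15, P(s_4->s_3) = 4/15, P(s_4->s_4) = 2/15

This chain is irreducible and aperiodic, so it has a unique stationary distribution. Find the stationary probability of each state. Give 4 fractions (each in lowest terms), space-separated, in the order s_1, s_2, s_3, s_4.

Answer: 657/2411 604/2411 1025/4822 1275/4822

Derivation:
The stationary distribution satisfies pi = pi * P, i.e.:
  pi_s_1 = 2/15*pi_s_1 + 4/15*pi_s_2 + 2/15*pi_s_3 + 8/15*pi_s_4
  pi_s_2 = 8/15*pi_s_1 + 1/15*pi_s_2 + 1/3*pi_s_3 + 1/15*pi_s_4
  pi_s_3 = 1/5*pi_s_1 + 1/15*pi_s_2 + 1/3*pi_s_3 + 4/15*pi_s_4
  pi_s_4 = 2/15*pi_s_1 + 3/5*pi_s_2 + 1/5*pi_s_3 + 2/15*pi_s_4
with normalization: pi_s_1 + pi_s_2 + pi_s_3 + pi_s_4 = 1.

Using the first 3 balance equations plus normalization, the linear system A*pi = b is:
  [-13/15, 4/15, 2/15, 8/15] . pi = 0
  [8/15, -14/15, 1/3, 1/15] . pi = 0
  [1/5, 1/15, -2/3, 4/15] . pi = 0
  [1, 1, 1, 1] . pi = 1

Solving yields:
  pi_s_1 = 657/2411
  pi_s_2 = 604/2411
  pi_s_3 = 1025/4822
  pi_s_4 = 1275/4822

Verification (pi * P):
  657/2411*2/15 + 604/2411*4/15 + 1025/4822*2/15 + 1275/4822*8/15 = 657/2411 = pi_s_1  (ok)
  657/2411*8/15 + 604/2411*1/15 + 1025/4822*1/3 + 1275/4822*1/15 = 604/2411 = pi_s_2  (ok)
  657/2411*1/5 + 604/2411*1/15 + 1025/4822*1/3 + 1275/4822*4/15 = 1025/4822 = pi_s_3  (ok)
  657/2411*2/15 + 604/2411*3/5 + 1025/4822*1/5 + 1275/4822*2/15 = 1275/4822 = pi_s_4  (ok)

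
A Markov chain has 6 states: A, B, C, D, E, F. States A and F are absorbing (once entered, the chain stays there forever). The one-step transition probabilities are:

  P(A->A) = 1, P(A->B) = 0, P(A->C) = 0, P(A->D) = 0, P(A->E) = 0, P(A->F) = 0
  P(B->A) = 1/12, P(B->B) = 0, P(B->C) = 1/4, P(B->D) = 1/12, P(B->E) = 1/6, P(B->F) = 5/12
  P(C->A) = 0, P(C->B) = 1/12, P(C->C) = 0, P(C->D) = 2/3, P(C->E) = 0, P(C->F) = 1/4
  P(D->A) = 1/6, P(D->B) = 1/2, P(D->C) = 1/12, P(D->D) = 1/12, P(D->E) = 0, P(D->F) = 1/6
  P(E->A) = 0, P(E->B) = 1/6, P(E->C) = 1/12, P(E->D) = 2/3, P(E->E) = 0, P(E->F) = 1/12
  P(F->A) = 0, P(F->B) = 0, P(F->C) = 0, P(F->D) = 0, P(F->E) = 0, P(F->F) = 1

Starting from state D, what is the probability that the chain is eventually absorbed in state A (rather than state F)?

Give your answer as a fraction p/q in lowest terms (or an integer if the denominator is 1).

Let a_i = P(absorbed in A | start in state i).
Boundary conditions: a_A = 1, a_F = 0.
For each transient state i, a_i = sum_j P(i->j) * a_j:
  a_B = 1/12*a_A + 0*a_B + 1/4*a_C + 1/12*a_D + 1/6*a_E + 5/12*a_F
  a_C = 0*a_A + 1/12*a_B + 0*a_C + 2/3*a_D + 0*a_E + 1/4*a_F
  a_D = 1/6*a_A + 1/2*a_B + 1/12*a_C + 1/12*a_D + 0*a_E + 1/6*a_F
  a_E = 0*a_A + 1/6*a_B + 1/12*a_C + 2/3*a_D + 0*a_E + 1/12*a_F

Substituting a_A = 1 and a_F = 0, rearrange to (I - Q) a = r where r[i] = P(i -> A):
  [1, -1/4, -1/12, -1/6] . (a_B, a_C, a_D, a_E) = 1/12
  [-1/12, 1, -2/3, 0] . (a_B, a_C, a_D, a_E) = 0
  [-1/2, -1/12, 11/12, 0] . (a_B, a_C, a_D, a_E) = 1/6
  [-1/6, -1/12, -2/3, 1] . (a_B, a_C, a_D, a_E) = 0

Solving yields:
  a_B = 1384/6537
  a_C = 1502/6537
  a_D = 2080/6537
  a_E = 3485/13074

Starting state is D, so the absorption probability is a_D = 2080/6537.

Answer: 2080/6537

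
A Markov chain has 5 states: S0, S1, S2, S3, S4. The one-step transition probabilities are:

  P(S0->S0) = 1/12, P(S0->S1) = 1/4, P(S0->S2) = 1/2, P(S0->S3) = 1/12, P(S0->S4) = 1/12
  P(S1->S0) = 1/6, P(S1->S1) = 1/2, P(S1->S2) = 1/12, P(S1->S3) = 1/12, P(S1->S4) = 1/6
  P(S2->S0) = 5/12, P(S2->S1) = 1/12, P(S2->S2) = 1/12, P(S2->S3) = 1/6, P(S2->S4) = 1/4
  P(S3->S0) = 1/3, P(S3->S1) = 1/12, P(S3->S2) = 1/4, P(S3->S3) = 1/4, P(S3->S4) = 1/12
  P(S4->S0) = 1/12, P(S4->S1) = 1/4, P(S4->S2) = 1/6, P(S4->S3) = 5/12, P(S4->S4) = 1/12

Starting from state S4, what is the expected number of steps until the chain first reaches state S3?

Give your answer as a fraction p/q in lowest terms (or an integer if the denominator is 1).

Let h_i = expected steps to first reach S3 from state i.
Boundary: h_S3 = 0.
First-step equations for the other states:
  h_S0 = 1 + 1/12*h_S0 + 1/4*h_S1 + 1/2*h_S2 + 1/12*h_S3 + 1/12*h_S4
  h_S1 = 1 + 1/6*h_S0 + 1/2*h_S1 + 1/12*h_S2 + 1/12*h_S3 + 1/6*h_S4
  h_S2 = 1 + 5/12*h_S0 + 1/12*h_S1 + 1/12*h_S2 + 1/6*h_S3 + 1/4*h_S4
  h_S4 = 1 + 1/12*h_S0 + 1/4*h_S1 + 1/6*h_S2 + 5/12*h_S3 + 1/12*h_S4

Substituting h_S3 = 0 and rearranging gives the linear system (I - Q) h = 1:
  [11/12, -1/4, -1/2, -1/12] . (h_S0, h_S1, h_S2, h_S4) = 1
  [-1/6, 1/2, -1/12, -1/6] . (h_S0, h_S1, h_S2, h_S4) = 1
  [-5/12, -1/12, 11/12, -1/4] . (h_S0, h_S1, h_S2, h_S4) = 1
  [-1/12, -1/4, -1/6, 11/12] . (h_S0, h_S1, h_S2, h_S4) = 1

Solving yields:
  h_S0 = 178/27
  h_S1 = 908/135
  h_S2 = 268/45
  h_S4 = 622/135

Starting state is S4, so the expected hitting time is h_S4 = 622/135.

Answer: 622/135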